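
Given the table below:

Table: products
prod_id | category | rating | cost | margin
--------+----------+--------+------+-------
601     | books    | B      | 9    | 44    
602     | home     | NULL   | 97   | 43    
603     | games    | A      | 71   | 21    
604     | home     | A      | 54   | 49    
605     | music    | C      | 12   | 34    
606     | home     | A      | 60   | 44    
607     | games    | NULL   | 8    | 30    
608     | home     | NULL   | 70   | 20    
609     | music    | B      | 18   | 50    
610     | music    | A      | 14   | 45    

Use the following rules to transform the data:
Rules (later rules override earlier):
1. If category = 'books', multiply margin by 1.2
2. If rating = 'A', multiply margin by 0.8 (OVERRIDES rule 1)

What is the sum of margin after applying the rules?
357.0

Step 1: Rule 2 takes priority for records with rating = 'A'
  - 4 records: 159 × 0.8 = 127.2
Step 2: Rule 1 applies to remaining records with category = 'books'
  - 1 records: 44 × 1.2 = 52.8
Step 3: Other records unchanged: 177
Step 4: Final sum = 127.2 + 52.8 + 177 = 357.0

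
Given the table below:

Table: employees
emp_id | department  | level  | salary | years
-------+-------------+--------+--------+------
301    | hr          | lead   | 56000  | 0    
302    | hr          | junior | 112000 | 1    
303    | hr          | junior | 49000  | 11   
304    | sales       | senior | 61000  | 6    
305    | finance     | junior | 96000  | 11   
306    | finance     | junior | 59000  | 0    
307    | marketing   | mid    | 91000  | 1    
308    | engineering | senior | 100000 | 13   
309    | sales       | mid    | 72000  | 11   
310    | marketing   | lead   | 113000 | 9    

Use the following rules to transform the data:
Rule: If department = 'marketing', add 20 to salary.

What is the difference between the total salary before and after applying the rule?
40

Step 1: Original sum of salary = 809000
Step 2: 2 records have department = 'marketing'
Step 3: Each affected record changes by 20
Step 4: Total change = 2 × 20 = 40
Step 5: New sum = 809000 + 40 = 809040
Step 6: Difference = |809040 - 809000| = 40
        (Sum increased by 40)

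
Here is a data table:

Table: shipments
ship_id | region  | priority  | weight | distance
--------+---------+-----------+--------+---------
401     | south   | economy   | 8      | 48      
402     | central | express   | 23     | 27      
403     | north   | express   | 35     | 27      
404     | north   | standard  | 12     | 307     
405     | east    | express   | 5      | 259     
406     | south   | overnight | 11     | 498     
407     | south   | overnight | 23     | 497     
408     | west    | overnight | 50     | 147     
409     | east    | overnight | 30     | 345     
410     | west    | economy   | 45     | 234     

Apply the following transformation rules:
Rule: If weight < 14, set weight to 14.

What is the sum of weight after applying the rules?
262

Step 1: 4 records have weight < 14
Step 2: These records originally summed to 36
Step 3: After setting to minimum: 4 × 14 = 56
Step 4: Unaffected records sum: 206
Step 5: Final sum = 56 + 206 = 262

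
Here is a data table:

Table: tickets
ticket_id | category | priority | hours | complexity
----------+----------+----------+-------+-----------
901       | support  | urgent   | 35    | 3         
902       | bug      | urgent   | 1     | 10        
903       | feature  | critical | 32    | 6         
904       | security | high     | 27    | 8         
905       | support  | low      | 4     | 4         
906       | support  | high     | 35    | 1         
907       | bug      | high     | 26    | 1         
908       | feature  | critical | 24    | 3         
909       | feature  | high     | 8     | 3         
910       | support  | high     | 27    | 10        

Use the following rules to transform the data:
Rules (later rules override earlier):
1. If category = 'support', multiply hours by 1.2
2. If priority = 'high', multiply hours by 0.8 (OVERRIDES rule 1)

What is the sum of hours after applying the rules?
202.2

Step 1: Rule 2 takes priority for records with priority = 'high'
  - 5 records: 123 × 0.8 = 98.4
Step 2: Rule 1 applies to remaining records with category = 'support'
  - 2 records: 39 × 1.2 = 46.8
Step 3: Other records unchanged: 57
Step 4: Final sum = 98.4 + 46.8 + 57 = 202.2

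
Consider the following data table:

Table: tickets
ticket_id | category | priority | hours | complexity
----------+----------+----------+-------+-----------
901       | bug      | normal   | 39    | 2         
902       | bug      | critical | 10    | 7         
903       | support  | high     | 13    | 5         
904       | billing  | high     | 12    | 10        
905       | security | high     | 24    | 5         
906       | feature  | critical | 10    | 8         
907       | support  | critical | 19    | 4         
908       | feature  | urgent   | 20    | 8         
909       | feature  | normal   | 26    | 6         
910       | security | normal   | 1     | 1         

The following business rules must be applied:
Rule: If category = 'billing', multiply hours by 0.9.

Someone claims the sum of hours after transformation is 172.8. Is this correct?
Yes, the result is correct.

Step 1: Calculate the correct sum after transformation
Step 2: Apply multiplier 0.9 to records where category = 'billing'
Step 3: Correct result = 172.8
Step 4: Claimed result = 172.8
Step 5: 172.8 = 172.8 ✓
Conclusion: The claimed result is correct.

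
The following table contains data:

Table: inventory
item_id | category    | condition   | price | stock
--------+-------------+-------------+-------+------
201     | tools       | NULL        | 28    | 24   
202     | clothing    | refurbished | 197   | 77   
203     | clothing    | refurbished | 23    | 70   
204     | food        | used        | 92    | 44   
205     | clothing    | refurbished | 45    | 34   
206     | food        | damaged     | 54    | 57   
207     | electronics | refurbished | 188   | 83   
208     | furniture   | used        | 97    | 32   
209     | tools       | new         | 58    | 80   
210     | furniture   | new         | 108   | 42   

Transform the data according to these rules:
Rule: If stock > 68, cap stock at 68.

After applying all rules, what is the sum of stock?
505

Step 1: 4 records have stock > 68
Step 2: These records originally summed to 310
Step 3: After capping: 4 × 68 = 272
Step 4: Unaffected records sum: 233
Step 5: Final sum = 272 + 233 = 505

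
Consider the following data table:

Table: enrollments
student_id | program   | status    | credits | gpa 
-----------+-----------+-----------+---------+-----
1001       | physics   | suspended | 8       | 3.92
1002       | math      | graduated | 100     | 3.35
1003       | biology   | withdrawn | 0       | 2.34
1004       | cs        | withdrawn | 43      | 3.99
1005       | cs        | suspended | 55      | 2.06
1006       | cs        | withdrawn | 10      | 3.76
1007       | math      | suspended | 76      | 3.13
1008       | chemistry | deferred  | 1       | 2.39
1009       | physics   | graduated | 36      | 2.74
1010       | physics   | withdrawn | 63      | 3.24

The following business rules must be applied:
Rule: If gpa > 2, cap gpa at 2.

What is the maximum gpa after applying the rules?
2

Step 1: Original maximum gpa = 3.99
Step 2: Apply cap at 2
Step 3: 10 records had gpa > 2 and were capped
Step 4: Maximum after transformation = 2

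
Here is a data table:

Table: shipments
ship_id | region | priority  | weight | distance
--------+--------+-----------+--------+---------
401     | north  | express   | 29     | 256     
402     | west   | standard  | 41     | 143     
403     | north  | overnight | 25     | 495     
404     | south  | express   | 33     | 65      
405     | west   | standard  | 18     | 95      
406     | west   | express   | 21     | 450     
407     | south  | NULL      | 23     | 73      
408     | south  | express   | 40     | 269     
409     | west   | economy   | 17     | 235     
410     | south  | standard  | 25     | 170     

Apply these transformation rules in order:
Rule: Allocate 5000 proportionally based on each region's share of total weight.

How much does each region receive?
north: 992.65, south: 2224.26, west: 1783.09

Step 1: Calculate total weight = 272
Step 2: Calculate each region's proportion:
  north: 54/272 = 19.85% → 992.65
  south: 121/272 = 44.49% → 2224.26
  west: 97/272 = 35.66% → 1783.09
Step 3: Verify: sum of allocations ≈ 5000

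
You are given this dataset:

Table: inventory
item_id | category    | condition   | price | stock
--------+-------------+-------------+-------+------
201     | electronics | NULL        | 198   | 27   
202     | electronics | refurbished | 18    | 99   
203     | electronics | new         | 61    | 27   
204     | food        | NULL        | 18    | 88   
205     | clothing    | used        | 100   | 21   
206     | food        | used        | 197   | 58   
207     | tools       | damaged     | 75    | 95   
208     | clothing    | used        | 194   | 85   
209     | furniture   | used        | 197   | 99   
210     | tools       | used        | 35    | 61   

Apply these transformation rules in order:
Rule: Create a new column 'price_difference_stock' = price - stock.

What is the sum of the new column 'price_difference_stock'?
433

Step 1: For each record, compute price - stock
Example calculations:
  198 - 27 = 171
  18 - 99 = -81
  61 - 27 = 34
  ...
Step 2: Sum all derived values
Step 3: Total = 433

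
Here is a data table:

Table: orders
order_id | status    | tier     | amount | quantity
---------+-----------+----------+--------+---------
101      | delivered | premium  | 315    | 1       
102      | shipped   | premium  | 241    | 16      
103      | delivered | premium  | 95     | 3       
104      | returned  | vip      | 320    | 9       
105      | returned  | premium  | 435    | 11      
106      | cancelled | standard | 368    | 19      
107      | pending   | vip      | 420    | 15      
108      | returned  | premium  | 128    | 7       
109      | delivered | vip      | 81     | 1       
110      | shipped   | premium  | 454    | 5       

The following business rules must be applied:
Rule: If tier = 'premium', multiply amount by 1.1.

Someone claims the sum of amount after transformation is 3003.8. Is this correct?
No, the correct result is 3023.8.

Step 1: Calculate the correct sum after transformation
Step 2: Apply multiplier 1.1 to records where tier = 'premium'
Step 3: Correct result = 3023.8
Step 4: Claimed result = 3003.8
Step 5: 3023.8 ≠ 3003.8
Conclusion: The claimed result is incorrect. The correct answer is 3023.8.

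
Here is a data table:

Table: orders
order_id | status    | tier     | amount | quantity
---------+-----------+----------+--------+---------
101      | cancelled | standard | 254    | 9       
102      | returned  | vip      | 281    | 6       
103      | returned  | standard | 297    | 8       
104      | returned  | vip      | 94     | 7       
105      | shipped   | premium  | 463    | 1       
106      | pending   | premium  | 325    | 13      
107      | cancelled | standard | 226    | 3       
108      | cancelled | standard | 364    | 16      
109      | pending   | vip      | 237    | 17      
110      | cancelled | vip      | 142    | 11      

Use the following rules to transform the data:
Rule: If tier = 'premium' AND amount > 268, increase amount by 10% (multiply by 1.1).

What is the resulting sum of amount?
2761.8

Step 1: Find records where tier = 'premium' AND amount > 268
Step 2: 2 records match, summing to 788
Step 3: After multiplier: 788 × 1.1 = 866.8
Step 4: Unaffected records sum: 1895
Step 5: Final sum = 866.8 + 1895 = 2761.8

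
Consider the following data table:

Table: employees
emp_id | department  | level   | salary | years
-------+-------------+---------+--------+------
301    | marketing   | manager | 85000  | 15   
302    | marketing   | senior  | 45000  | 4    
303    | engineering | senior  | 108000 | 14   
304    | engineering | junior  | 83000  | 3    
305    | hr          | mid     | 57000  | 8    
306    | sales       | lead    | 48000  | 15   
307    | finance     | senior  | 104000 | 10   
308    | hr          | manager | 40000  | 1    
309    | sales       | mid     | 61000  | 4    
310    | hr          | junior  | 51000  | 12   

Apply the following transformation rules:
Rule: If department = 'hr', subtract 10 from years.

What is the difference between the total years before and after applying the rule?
30

Step 1: Original sum of years = 86
Step 2: 3 records have department = 'hr'
Step 3: Each affected record changes by -10
Step 4: Total change = 3 × -10 = -30
Step 5: New sum = 86 + -30 = 56
Step 6: Difference = |56 - 86| = 30
        (Sum decreased by 30)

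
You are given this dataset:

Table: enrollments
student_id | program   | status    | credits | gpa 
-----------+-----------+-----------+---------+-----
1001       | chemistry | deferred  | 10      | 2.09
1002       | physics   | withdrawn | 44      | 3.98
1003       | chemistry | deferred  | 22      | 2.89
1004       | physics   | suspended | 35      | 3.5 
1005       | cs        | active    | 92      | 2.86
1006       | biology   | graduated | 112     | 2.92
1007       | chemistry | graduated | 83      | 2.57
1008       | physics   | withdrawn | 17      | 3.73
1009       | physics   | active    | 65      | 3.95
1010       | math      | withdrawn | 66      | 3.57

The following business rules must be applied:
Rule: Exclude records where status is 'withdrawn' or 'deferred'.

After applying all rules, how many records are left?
5

Step 1: Count records to exclude
  - 3 (withdrawn) + 2 (deferred) = 5 records
Step 2: Total records: 10
Step 3: Remaining = 10 - 5 = 5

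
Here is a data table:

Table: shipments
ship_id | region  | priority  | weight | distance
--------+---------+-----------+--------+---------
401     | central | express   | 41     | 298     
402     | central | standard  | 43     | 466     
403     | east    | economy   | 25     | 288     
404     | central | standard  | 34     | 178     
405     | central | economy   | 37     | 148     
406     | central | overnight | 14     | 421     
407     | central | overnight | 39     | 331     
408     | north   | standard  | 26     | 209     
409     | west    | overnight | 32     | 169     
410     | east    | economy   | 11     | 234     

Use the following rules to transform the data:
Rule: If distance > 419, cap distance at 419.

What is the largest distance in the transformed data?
419

Step 1: Original maximum distance = 466
Step 2: Apply cap at 419
Step 3: 2 records had distance > 419 and were capped
Step 4: Maximum after transformation = 419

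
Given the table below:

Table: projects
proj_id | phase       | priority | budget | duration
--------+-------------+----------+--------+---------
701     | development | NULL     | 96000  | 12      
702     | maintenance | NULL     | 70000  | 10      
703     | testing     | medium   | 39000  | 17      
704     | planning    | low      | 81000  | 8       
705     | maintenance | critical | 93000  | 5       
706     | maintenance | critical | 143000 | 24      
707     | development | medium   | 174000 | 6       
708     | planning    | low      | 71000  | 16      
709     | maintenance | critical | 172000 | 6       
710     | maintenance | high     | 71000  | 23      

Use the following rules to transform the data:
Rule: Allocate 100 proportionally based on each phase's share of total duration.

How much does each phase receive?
development: 14.17, maintenance: 53.54, planning: 18.9, testing: 13.39

Step 1: Calculate total duration = 127
Step 2: Calculate each phase's proportion:
  development: 18/127 = 14.17% → 14.17
  maintenance: 68/127 = 53.54% → 53.54
  planning: 24/127 = 18.90% → 18.9
  testing: 17/127 = 13.39% → 13.39
Step 3: Verify: sum of allocations ≈ 100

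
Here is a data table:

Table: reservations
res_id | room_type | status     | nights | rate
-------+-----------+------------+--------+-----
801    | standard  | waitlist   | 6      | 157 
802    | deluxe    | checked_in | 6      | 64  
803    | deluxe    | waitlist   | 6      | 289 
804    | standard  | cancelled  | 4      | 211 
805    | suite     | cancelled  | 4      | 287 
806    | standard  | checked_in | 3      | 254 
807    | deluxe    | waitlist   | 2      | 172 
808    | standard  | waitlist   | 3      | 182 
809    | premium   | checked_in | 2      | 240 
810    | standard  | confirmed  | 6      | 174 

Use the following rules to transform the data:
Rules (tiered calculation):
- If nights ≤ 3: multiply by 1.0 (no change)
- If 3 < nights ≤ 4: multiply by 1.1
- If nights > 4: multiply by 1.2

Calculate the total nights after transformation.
47.6

Step 1: Tier 1 (nights ≤ 3): 4 records, sum = 10 × 1.0 = 10.0
Step 2: Tier 2 (3 < nights ≤ 4): 2 records, sum = 8 × 1.1 = 8.8
Step 3: Tier 3 (nights > 4): 4 records, sum = 24 × 1.2 = 28.8
Step 4: Final sum = 10.0 + 8.8 + 28.8 = 47.6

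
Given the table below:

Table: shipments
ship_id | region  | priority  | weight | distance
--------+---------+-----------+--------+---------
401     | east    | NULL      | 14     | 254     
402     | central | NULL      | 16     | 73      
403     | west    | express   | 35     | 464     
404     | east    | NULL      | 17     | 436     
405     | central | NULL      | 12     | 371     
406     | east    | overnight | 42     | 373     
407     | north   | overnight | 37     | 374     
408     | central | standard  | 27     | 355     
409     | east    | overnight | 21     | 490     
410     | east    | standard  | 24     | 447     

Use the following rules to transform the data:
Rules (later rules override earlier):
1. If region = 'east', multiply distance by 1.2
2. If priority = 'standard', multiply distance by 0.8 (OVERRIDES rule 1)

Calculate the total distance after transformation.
3787.2

Step 1: Rule 2 takes priority for records with priority = 'standard'
  - 2 records: 802 × 0.8 = 641.6
Step 2: Rule 1 applies to remaining records with region = 'east'
  - 4 records: 1553 × 1.2 = 1863.6
Step 3: Other records unchanged: 1282
Step 4: Final sum = 641.6 + 1863.6 + 1282 = 3787.2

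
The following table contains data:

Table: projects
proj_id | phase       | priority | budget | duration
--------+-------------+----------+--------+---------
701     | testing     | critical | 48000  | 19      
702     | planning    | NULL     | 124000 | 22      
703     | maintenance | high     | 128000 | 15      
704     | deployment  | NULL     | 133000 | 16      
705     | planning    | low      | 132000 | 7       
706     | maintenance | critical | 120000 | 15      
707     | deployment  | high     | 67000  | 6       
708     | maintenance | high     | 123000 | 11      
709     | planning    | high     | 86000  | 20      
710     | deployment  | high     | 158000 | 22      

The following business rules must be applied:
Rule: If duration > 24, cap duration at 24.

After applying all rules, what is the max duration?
22

Step 1: Original maximum duration = 22
Step 2: Check cap of 24 against maximum
Step 3: No records exceed the cap (max 22 <= cap 24), so no capping applies
Step 4: Maximum after transformation = 22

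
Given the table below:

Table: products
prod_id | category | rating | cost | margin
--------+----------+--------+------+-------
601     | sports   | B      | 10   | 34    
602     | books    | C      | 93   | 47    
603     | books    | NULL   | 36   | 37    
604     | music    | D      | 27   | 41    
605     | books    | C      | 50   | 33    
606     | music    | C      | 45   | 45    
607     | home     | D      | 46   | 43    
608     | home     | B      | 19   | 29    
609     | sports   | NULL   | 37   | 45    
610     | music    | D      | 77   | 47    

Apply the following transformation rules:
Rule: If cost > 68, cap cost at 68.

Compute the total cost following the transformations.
406

Step 1: 2 records have cost > 68
Step 2: These records originally summed to 170
Step 3: After capping: 2 × 68 = 136
Step 4: Unaffected records sum: 270
Step 5: Final sum = 136 + 270 = 406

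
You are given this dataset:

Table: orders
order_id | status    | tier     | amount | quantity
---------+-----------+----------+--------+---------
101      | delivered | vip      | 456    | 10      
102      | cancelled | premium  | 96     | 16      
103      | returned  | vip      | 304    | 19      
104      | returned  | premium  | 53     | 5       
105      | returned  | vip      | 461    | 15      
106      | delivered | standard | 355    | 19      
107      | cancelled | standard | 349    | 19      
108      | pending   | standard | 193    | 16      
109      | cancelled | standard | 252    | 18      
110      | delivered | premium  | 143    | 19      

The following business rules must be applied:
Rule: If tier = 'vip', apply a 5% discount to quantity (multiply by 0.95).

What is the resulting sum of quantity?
153.8

Step 1: Records with tier = 'vip' have total quantity = 44
Step 2: Apply multiplier: 44 × 0.95 = 41.8
Step 3: Other records total: 112
Step 4: Final sum = 41.8 + 112 = 153.8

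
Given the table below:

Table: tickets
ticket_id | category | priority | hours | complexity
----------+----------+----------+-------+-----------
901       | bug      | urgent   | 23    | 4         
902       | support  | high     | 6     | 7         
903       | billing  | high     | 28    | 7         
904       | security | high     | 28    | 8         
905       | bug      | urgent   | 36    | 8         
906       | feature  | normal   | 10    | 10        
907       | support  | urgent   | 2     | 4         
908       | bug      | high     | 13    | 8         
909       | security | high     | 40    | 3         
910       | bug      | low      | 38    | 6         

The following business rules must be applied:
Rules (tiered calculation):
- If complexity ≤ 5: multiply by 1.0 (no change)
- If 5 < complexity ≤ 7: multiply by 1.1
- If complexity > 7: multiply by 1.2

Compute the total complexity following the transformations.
73.8

Step 1: Tier 1 (complexity ≤ 5): 3 records, sum = 11 × 1.0 = 11.0
Step 2: Tier 2 (5 < complexity ≤ 7): 3 records, sum = 20 × 1.1 = 22.0
Step 3: Tier 3 (complexity > 7): 4 records, sum = 34 × 1.2 = 40.8
Step 4: Final sum = 11.0 + 22.0 + 40.8 = 73.8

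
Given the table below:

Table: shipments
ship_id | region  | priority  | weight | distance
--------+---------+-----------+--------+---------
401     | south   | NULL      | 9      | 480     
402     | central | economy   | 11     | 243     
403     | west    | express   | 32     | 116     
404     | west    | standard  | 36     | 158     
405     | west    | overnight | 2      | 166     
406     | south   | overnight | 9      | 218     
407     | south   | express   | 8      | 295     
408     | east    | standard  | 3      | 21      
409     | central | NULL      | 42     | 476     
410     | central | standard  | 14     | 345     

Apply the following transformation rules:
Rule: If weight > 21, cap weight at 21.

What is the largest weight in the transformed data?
21

Step 1: Original maximum weight = 42
Step 2: Apply cap at 21
Step 3: 3 records had weight > 21 and were capped
Step 4: Maximum after transformation = 21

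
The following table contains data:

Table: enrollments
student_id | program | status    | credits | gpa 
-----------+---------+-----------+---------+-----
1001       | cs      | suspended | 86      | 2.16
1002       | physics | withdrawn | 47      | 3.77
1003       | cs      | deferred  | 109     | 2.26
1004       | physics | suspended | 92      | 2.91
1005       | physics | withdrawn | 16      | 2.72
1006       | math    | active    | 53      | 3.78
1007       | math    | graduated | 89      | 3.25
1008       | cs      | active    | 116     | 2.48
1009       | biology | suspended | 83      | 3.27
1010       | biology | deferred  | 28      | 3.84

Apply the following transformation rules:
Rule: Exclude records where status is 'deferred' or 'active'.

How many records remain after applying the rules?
6

Step 1: Count records to exclude
  - 2 (deferred) + 2 (active) = 4 records
Step 2: Total records: 10
Step 3: Remaining = 10 - 4 = 6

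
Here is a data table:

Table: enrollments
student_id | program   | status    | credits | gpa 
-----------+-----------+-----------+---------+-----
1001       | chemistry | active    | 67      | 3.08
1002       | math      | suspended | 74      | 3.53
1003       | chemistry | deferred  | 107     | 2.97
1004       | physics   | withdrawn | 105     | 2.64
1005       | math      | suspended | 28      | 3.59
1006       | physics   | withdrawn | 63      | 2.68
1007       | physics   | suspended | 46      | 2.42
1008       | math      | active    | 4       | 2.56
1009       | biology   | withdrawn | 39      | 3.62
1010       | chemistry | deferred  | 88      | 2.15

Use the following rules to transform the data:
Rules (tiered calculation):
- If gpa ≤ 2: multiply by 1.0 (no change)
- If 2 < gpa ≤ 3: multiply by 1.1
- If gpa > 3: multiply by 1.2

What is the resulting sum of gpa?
33.55

Step 1: Tier 1 (gpa ≤ 2): 0 records, sum = 0 × 1.0 = 0.0
Step 2: Tier 2 (2 < gpa ≤ 3): 6 records, sum = 15.42 × 1.1 = 16.96
Step 3: Tier 3 (gpa > 3): 4 records, sum = 13.82 × 1.2 = 16.58
Step 4: Final sum = 0.0 + 16.96 + 16.58 = 33.55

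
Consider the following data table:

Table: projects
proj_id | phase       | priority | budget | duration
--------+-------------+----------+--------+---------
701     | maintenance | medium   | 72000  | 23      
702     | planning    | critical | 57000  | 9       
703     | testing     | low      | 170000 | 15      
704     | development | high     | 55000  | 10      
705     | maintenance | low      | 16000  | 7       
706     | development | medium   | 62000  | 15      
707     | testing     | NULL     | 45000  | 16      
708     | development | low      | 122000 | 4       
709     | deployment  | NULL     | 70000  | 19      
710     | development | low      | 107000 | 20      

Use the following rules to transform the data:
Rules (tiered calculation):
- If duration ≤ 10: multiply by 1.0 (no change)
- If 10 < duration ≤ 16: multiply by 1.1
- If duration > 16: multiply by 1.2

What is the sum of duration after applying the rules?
155.0

Step 1: Tier 1 (duration ≤ 10): 4 records, sum = 30 × 1.0 = 30.0
Step 2: Tier 2 (10 < duration ≤ 16): 3 records, sum = 46 × 1.1 = 50.6
Step 3: Tier 3 (duration > 16): 3 records, sum = 62 × 1.2 = 74.4
Step 4: Final sum = 30.0 + 50.6 + 74.4 = 155.0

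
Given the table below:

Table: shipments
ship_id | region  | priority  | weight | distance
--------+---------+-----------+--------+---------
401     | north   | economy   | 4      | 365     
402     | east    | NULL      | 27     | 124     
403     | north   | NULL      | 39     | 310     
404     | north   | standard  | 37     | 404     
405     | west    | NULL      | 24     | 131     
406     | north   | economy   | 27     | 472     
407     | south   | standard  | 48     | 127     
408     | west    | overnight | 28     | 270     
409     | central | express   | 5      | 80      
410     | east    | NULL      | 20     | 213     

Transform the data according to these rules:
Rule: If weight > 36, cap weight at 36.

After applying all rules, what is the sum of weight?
243

Step 1: 3 records have weight > 36
Step 2: These records originally summed to 124
Step 3: After capping: 3 × 36 = 108
Step 4: Unaffected records sum: 135
Step 5: Final sum = 108 + 135 = 243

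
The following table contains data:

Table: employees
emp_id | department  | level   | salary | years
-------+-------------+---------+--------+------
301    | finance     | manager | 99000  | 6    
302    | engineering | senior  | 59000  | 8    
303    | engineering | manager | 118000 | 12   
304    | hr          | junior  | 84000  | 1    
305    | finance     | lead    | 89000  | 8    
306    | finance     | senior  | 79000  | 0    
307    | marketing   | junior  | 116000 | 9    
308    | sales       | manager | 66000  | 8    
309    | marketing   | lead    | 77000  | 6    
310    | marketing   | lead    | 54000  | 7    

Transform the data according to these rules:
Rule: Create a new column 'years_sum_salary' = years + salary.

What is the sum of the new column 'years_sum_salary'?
841065

Step 1: For each record, compute years + salary
Example calculations:
  6 + 99000 = 99006
  8 + 59000 = 59008
  12 + 118000 = 118012
  ...
Step 2: Sum all derived values
Step 3: Total = 841065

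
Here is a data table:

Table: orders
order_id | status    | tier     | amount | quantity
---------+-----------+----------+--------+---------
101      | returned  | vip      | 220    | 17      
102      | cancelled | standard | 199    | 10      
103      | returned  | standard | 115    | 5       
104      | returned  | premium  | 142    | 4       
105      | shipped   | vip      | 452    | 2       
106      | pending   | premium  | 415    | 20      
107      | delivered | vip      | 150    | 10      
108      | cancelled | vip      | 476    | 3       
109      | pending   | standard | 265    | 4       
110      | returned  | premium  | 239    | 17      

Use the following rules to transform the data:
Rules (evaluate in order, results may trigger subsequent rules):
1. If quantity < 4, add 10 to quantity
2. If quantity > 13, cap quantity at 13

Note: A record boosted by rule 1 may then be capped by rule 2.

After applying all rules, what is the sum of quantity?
97

Step 1: Apply rule 1 to records with quantity < 4
  - 2 records get bonus of 10
  - Of these, 0 records then exceed 13 and get capped
Step 2: Apply rule 2 to records with quantity > 13
  - 3 records (original) are capped
Step 3: Calculate final sum = 97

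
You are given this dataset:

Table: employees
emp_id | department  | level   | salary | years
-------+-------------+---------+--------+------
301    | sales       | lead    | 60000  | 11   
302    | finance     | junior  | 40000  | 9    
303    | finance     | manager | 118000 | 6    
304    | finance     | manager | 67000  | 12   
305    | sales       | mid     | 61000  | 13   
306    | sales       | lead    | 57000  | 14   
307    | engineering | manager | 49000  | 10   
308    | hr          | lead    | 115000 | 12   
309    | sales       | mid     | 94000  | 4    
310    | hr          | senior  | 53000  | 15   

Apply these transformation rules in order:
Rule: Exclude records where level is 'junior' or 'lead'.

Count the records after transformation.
6

Step 1: Count records to exclude
  - 1 (junior) + 3 (lead) = 4 records
Step 2: Total records: 10
Step 3: Remaining = 10 - 4 = 6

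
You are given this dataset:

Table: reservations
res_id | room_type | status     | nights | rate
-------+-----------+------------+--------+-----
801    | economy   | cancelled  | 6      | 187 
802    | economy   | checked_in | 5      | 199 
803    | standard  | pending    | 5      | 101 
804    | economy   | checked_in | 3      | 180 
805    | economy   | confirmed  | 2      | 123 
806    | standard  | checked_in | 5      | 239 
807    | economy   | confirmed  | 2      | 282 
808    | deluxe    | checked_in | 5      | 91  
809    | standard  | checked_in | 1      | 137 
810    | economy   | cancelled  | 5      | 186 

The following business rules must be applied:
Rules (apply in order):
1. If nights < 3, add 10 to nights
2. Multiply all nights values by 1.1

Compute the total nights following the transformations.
75.9

Step 1: Apply Rule 1 - Add 10 to records with nights < 3
  - 3 records affected: 5 + (3 × 10) = 35
  - Unaffected records: 34
  - Sum after Rule 1: 69
Step 2: Apply Rule 2 - Multiply all by 1.1
  - 69 × 1.1 = 75.9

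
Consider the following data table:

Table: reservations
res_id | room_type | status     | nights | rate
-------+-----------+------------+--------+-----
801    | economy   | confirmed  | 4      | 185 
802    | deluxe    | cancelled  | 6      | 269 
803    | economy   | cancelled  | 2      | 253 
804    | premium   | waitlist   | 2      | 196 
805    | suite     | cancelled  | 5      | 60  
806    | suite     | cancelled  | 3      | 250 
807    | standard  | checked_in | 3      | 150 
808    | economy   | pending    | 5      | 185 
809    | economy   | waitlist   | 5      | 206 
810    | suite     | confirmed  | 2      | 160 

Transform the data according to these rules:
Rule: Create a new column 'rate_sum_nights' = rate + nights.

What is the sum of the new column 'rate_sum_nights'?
1951

Step 1: For each record, compute rate + nights
Example calculations:
  185 + 4 = 189
  269 + 6 = 275
  253 + 2 = 255
  ...
Step 2: Sum all derived values
Step 3: Total = 1951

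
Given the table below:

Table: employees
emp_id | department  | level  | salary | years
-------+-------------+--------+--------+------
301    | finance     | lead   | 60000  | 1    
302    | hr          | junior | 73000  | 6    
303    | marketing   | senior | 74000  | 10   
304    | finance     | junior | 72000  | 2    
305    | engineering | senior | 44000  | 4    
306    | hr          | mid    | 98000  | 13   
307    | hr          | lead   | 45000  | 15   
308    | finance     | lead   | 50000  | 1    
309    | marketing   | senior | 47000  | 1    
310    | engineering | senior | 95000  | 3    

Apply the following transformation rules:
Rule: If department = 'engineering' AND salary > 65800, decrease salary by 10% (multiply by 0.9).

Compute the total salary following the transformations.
648500.0

Step 1: Find records where department = 'engineering' AND salary > 65800
Step 2: 1 records match, summing to 95000
Step 3: After multiplier: 95000 × 0.9 = 85500.0
Step 4: Unaffected records sum: 563000
Step 5: Final sum = 85500.0 + 563000 = 648500.0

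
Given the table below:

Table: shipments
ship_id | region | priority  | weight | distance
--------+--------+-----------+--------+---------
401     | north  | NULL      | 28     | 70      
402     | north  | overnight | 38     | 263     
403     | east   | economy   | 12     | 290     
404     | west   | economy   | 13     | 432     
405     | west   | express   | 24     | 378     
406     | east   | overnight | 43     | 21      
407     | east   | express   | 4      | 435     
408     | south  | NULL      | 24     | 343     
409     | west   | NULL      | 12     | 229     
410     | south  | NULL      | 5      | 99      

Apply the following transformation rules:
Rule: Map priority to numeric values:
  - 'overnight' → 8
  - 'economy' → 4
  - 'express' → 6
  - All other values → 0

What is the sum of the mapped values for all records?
36

Step 1: Apply mapping to each record
Step 2: Count by status:
  'overnight': 2 records × 8 = 16
  'economy': 2 records × 4 = 8
  'express': 2 records × 6 = 12
Step 3: Sum all mapped values = 36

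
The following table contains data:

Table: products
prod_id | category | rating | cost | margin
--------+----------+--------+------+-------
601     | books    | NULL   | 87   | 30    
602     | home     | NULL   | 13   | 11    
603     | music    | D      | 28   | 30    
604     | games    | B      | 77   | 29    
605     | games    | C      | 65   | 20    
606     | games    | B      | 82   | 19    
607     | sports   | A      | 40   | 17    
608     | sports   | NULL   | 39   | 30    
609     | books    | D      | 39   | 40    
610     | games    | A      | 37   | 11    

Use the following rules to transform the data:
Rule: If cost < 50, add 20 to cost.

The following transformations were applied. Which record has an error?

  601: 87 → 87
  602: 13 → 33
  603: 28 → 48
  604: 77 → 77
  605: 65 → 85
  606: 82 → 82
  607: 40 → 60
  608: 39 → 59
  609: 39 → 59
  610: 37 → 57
Record 605 has an error. The correct transformed value should be 65, not 85.

Step 1: Check each record against the rule
Step 2: Record 605 has cost = 65
Step 3: Since 65 >= 50, the bonus should not have been applied
Step 4: Correct value = 65, but claimed value = 85
Conclusion: Record 605 has the error.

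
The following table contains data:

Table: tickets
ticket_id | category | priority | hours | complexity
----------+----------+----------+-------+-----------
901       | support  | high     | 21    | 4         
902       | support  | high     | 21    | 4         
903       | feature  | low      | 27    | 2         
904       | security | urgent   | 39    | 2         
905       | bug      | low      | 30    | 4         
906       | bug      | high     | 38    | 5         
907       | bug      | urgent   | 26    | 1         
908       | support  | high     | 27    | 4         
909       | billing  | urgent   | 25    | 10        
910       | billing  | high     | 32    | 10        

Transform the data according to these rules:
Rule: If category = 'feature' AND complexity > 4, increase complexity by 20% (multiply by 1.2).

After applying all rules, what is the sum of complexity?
46

Step 1: Find records where category = 'feature' AND complexity > 4
Step 2: 0 records match, summing to 0
Step 3: After multiplier: 0 × 1.2 = 0.0
Step 4: Unaffected records sum: 46
Step 5: Final sum = 0.0 + 46 = 46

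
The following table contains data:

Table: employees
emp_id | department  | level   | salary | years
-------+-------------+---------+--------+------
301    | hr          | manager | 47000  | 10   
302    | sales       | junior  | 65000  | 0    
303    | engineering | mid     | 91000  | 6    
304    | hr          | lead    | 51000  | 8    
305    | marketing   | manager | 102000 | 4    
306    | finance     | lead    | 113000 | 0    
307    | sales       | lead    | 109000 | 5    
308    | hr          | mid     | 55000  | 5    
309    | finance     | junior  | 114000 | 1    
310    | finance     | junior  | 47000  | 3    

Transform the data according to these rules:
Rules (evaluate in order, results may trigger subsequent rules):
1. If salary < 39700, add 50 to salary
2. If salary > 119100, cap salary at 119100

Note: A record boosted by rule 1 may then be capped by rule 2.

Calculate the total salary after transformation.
794000

Step 1: Apply rule 1 to records with salary < 39700
  - 0 records get bonus of 50
  - Of these, 0 records then exceed 119100 and get capped
Step 2: Apply rule 2 to records with salary > 119100
  - 0 records (original) are capped
Step 3: Calculate final sum = 794000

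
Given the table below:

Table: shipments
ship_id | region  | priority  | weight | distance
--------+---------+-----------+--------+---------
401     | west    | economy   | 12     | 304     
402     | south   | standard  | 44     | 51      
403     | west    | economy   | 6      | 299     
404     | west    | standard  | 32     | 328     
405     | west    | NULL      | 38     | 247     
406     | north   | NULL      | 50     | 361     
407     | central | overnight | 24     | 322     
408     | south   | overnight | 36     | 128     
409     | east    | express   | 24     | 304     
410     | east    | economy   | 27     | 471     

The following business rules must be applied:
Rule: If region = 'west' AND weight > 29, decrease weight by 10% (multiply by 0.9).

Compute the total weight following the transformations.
286.0

Step 1: Find records where region = 'west' AND weight > 29
Step 2: 2 records match, summing to 70
Step 3: After multiplier: 70 × 0.9 = 63.0
Step 4: Unaffected records sum: 223
Step 5: Final sum = 63.0 + 223 = 286.0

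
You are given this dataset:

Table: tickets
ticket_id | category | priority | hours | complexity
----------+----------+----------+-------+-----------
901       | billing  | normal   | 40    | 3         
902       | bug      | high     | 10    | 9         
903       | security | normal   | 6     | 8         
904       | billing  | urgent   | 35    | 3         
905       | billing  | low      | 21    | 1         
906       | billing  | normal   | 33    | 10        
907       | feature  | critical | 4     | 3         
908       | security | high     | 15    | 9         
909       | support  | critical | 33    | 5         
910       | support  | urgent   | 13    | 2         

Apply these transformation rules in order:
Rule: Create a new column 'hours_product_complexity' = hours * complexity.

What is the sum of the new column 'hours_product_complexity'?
1052

Step 1: For each record, compute hours * complexity
Example calculations:
  40 * 3 = 120
  10 * 9 = 90
  6 * 8 = 48
  ...
Step 2: Sum all derived values
Step 3: Total = 1052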